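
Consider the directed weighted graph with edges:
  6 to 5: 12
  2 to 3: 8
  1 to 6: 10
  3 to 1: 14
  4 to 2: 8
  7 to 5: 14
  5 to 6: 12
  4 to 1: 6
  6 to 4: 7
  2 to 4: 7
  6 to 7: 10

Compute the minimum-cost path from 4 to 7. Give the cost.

Candidate routes:
4 → 1 → 6 → 7: 6 + 10 + 10 = 26
4 → 2 → 3 → 1 → 6 → 7: 8 + 8 + 14 + 10 + 10 = 50
Shortest: 26.

26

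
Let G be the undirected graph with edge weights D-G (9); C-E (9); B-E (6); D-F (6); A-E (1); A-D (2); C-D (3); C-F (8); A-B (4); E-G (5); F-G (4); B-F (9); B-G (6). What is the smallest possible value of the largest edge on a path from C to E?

A few of the C→E routes:
C-D-F-G-B-A-E: max(3, 6, 4, 6, 4, 1) = 6
C-D-A-B-G-E: max(3, 2, 4, 6, 5) = 6
C-D-A-E: max(3, 2, 1) = 3
C-D-A-B-E: max(3, 2, 4, 6) = 6
C-D-F-G-B-E: max(3, 6, 4, 6, 6) = 6
The minimum achievable maximum is 3.

3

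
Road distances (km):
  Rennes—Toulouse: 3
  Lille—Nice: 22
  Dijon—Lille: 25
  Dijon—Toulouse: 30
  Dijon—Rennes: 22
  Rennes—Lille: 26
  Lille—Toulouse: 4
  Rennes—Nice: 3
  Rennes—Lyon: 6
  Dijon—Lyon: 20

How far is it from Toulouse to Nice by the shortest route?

6

Comparing a few candidate routes:
Toulouse-Lille-Dijon-Rennes-Nice: 4 + 25 + 22 + 3 = 54
Toulouse-Lille-Nice: 4 + 22 = 26
Toulouse-Lille-Rennes-Nice: 4 + 26 + 3 = 33
Toulouse-Rennes-Lille-Nice: 3 + 26 + 22 = 51
Toulouse-Rennes-Nice: 3 + 3 = 6
Shortest: 6 km.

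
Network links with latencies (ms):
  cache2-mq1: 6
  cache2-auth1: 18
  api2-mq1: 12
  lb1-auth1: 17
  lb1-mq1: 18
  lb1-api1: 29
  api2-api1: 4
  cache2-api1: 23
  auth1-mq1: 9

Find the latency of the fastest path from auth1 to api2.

21

Some routes from auth1 to api2:
auth1→mq1→api2: 9 + 12 = 21
auth1→cache2→mq1→api2: 18 + 6 + 12 = 36
auth1→mq1→cache2→api1→api2: 9 + 6 + 23 + 4 = 42
Shortest: 21 ms.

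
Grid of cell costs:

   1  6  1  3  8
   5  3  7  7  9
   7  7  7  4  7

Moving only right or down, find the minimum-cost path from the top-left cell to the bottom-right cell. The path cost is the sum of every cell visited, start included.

Cheapest: (0,0) (0,1) (0,2) (0,3) (1,3) (2,3) (2,4)
  1 + 6 + 1 + 3 + 7 + 4 + 7 = 29
For comparison, the top-then-right route costs 35.

29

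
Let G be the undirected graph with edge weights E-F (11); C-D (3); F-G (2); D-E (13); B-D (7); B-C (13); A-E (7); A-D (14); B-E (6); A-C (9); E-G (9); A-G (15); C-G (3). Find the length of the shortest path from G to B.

A few of the G→B routes:
G→E→B: 9 + 6 = 15
G→C→B: 3 + 13 = 16
G→C→D→B: 3 + 3 + 7 = 13
The minimum is 13.

13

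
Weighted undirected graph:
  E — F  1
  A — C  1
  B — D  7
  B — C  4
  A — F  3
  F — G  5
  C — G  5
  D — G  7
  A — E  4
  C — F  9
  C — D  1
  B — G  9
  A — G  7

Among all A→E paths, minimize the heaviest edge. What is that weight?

Checking several routes:
A-F-E: max(3, 1) = 3
A-C-D-G-F-E: max(1, 1, 7, 5, 1) = 7
A-E: max(4) = 4
A-C-G-F-E: max(1, 5, 5, 1) = 5
A-G-F-E: max(7, 5, 1) = 7
A-C-B-D-G-F-E: max(1, 4, 7, 7, 5, 1) = 7
Best route has worst link 3.

3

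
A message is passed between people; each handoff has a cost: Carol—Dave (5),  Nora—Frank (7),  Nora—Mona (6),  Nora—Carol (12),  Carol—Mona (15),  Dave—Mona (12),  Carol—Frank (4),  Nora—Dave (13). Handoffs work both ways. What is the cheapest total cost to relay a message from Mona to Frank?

Comparing a few candidate routes:
Mona -> Dave -> Carol -> Frank: 12 + 5 + 4 = 21
Mona -> Nora -> Frank: 6 + 7 = 13
Mona -> Carol -> Frank: 15 + 4 = 19
Mona -> Nora -> Carol -> Frank: 6 + 12 + 4 = 22
Shortest: 13.

13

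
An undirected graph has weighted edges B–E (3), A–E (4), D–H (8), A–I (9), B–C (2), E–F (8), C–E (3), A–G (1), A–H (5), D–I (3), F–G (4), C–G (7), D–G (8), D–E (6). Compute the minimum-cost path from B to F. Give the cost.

Comparing a few candidate routes:
B - C - G - F: 2 + 7 + 4 = 13
B - E - F: 3 + 8 = 11
B - E - A - G - F: 3 + 4 + 1 + 4 = 12
B - C - E - F: 2 + 3 + 8 = 13
Best route has total 11.

11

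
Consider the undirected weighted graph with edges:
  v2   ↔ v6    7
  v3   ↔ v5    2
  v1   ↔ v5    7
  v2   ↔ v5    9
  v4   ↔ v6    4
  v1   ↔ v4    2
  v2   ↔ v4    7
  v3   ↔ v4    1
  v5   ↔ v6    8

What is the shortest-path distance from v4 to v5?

Comparing a few candidate routes:
v4-v1-v5: 2 + 7 = 9
v4-v6-v5: 4 + 8 = 12
v4-v3-v5: 1 + 2 = 3
v4-v2-v5: 7 + 9 = 16
Shortest: 3.

3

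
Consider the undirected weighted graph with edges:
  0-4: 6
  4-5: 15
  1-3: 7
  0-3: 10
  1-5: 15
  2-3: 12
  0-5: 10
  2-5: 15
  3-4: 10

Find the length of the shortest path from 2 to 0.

22

Some routes from 2 to 0:
2 - 5 - 0: 15 + 10 = 25
2 - 5 - 4 - 0: 15 + 15 + 6 = 36
2 - 3 - 0: 12 + 10 = 22
2 - 3 - 4 - 0: 12 + 10 + 6 = 28
Shortest: 22.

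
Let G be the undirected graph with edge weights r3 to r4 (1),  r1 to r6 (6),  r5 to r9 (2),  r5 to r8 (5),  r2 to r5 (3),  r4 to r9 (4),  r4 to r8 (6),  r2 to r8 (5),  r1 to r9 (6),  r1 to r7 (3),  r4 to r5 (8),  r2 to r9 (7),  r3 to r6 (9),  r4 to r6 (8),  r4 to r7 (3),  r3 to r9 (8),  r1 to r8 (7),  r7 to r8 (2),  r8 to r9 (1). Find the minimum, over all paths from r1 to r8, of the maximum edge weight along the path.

3

Checking several routes:
r1 - r7 - r4 - r9 - r5 - r8: max(3, 3, 4, 2, 5) = 5
r1 - r7 - r8: max(3, 2) = 3
r1 - r7 - r4 - r9 - r5 - r2 - r8: max(3, 3, 4, 2, 3, 5) = 5
r1 - r7 - r4 - r9 - r8: max(3, 3, 4, 1) = 4
Best route has worst link 3.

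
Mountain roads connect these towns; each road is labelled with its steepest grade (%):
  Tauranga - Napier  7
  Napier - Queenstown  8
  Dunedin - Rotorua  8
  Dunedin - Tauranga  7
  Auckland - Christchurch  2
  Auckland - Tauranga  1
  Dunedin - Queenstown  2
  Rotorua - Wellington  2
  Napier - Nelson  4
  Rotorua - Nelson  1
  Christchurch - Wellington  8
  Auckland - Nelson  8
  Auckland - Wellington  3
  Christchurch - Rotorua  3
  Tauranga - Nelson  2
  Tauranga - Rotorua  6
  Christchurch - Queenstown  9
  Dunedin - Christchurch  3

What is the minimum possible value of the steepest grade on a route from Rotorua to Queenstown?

Checking several routes:
Rotorua-Tauranga-Auckland-Christchurch-Dunedin-Queenstown: max(6, 1, 2, 3, 2) = 6
Rotorua-Wellington-Auckland-Christchurch-Dunedin-Queenstown: max(2, 3, 2, 3, 2) = 3
Rotorua-Christchurch-Dunedin-Queenstown: max(3, 3, 2) = 3
Rotorua-Nelson-Tauranga-Auckland-Christchurch-Dunedin-Queenstown: max(1, 2, 1, 2, 3, 2) = 3
Smallest bottleneck: 3%.

3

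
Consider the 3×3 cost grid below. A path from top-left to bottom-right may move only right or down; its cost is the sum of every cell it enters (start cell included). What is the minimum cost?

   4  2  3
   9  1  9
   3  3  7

17

Path (0,0) -> (0,1) -> (1,1) -> (2,1) -> (2,2): 4 + 2 + 1 + 3 + 7 = 17.
For comparison, the top-then-right route costs 25.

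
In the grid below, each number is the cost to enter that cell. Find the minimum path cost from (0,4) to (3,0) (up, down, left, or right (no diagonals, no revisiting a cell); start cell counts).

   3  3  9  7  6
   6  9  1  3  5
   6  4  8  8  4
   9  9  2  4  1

Take [0,4] [1,4] [2,4] [3,4] [3,3] [3,2] [3,1] [3,0] for a total of 6 + 5 + 4 + 1 + 4 + 2 + 9 + 9 = 40.

40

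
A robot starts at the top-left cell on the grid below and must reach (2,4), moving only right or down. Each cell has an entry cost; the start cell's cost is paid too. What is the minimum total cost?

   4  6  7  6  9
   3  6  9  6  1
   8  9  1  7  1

Best path: (0,0) -> (1,0) -> (1,1) -> (1,2) -> (1,3) -> (1,4) -> (2,4)
Cost: 4 + 3 + 6 + 9 + 6 + 1 + 1 = 30

30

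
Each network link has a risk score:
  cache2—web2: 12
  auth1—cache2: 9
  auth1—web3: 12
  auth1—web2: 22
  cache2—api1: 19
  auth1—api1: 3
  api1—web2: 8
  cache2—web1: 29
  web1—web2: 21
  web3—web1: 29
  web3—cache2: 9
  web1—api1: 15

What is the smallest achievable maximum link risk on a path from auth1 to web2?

8

Some routes from auth1 to web2:
auth1-web3-cache2-api1-web2: max(12, 9, 19, 8) = 19
auth1-cache2-web2: max(9, 12) = 12
auth1-web3-cache2-web2: max(12, 9, 12) = 12
auth1-cache2-api1-web2: max(9, 19, 8) = 19
auth1-api1-web2: max(3, 8) = 8
Smallest bottleneck: 8.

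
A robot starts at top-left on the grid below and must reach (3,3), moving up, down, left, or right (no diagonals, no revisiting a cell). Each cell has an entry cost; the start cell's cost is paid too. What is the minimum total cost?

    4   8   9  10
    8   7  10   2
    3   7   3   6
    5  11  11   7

One optimal route is [0,0] → [1,0] → [2,0] → [2,1] → [2,2] → [2,3] → [3,3].
Its cost is 4 + 8 + 3 + 7 + 3 + 6 + 7 = 38.

38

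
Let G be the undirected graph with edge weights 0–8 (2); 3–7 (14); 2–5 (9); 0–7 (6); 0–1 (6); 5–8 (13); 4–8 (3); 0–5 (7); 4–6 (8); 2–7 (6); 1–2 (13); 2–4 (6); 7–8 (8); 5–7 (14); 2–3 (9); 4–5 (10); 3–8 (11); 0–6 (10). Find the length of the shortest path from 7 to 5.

A few of the 7→5 routes:
7 → 8 → 4 → 5: 8 + 3 + 10 = 21
7 → 2 → 5: 6 + 9 = 15
7 → 0 → 5: 6 + 7 = 13
7 → 5: 14
7 → 8 → 0 → 5: 8 + 2 + 7 = 17
The minimum is 13.

13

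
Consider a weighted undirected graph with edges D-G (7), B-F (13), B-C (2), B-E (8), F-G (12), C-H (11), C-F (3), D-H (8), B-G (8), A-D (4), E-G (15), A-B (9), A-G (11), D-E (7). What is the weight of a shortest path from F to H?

Checking several routes:
F→C→H: 3 + 11 = 14
F→C→B→E→D→H: 3 + 2 + 8 + 7 + 8 = 28
F→C→B→G→D→H: 3 + 2 + 8 + 7 + 8 = 28
F→G→D→H: 12 + 7 + 8 = 27
F→B→C→H: 13 + 2 + 11 = 26
F→C→B→A→D→H: 3 + 2 + 9 + 4 + 8 = 26
The minimum is 14.

14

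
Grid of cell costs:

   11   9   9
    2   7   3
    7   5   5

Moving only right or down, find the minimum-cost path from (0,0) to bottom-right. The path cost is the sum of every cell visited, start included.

28

One optimal route is r0c0 → r1c0 → r1c1 → r1c2 → r2c2.
Its cost is 11 + 2 + 7 + 3 + 5 = 28.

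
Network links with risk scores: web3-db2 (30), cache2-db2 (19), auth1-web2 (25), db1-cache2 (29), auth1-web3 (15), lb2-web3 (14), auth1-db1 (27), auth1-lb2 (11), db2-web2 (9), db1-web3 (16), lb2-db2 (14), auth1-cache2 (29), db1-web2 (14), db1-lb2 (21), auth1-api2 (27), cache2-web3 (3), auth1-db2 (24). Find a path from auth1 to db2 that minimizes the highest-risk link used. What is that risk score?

Comparing a few candidate routes:
auth1-lb2-web3-db1-web2-db2: max(11, 14, 16, 14, 9) = 16
auth1-web3-db1-web2-db2: max(15, 16, 14, 9) = 16
auth1-lb2-db2: max(11, 14) = 14
auth1-web3-cache2-db2: max(15, 3, 19) = 19
auth1-web3-lb2-db2: max(15, 14, 14) = 15
Best route has worst link 14.

14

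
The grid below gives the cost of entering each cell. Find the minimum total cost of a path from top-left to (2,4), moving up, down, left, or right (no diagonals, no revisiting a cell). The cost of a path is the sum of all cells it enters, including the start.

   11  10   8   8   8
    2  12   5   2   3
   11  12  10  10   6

Best path: (0,0)→(1,0)→(1,1)→(1,2)→(1,3)→(1,4)→(2,4)
Cost: 11 + 2 + 12 + 5 + 2 + 3 + 6 = 41

41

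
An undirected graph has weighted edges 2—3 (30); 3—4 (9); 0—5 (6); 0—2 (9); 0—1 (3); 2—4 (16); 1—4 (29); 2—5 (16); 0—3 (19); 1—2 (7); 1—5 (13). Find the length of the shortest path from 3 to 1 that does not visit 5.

Checking several routes:
3→2→1: 30 + 7 = 37
3→0→2→1: 19 + 9 + 7 = 35
3→4→2→1: 9 + 16 + 7 = 32
3→0→1: 19 + 3 = 22
Shortest: 22.

22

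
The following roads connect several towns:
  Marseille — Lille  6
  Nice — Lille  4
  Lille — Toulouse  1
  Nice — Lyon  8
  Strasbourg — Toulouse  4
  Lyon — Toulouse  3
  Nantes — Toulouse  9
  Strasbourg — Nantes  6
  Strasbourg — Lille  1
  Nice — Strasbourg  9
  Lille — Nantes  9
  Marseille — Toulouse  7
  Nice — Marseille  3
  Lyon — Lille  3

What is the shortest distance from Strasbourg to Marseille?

7

Checking several routes:
Strasbourg -> Toulouse -> Marseille: 4 + 7 = 11
Strasbourg -> Lille -> Toulouse -> Marseille: 1 + 1 + 7 = 9
Strasbourg -> Lille -> Marseille: 1 + 6 = 7
Strasbourg -> Lille -> Nice -> Marseille: 1 + 4 + 3 = 8
The minimum is 7.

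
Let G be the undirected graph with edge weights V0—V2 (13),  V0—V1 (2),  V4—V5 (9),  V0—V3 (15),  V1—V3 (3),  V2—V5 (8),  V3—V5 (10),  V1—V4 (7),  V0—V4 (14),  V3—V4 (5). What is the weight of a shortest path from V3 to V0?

Some routes from V3 to V0:
V3-V4-V1-V0: 5 + 7 + 2 = 14
V3-V1-V0: 3 + 2 = 5
V3-V4-V0: 5 + 14 = 19
V3-V0: 15
Shortest: 5.

5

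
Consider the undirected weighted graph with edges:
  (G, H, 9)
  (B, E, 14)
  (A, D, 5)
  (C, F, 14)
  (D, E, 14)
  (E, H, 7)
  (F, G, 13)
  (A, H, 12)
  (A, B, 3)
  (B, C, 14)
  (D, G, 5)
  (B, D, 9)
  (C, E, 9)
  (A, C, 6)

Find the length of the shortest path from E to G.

16

Some routes from E to G:
E → H → A → D → G: 7 + 12 + 5 + 5 = 29
E → B → A → D → G: 14 + 3 + 5 + 5 = 27
E → B → D → G: 14 + 9 + 5 = 28
E → H → G: 7 + 9 = 16
E → C → A → D → G: 9 + 6 + 5 + 5 = 25
E → D → G: 14 + 5 = 19
Best route has total 16.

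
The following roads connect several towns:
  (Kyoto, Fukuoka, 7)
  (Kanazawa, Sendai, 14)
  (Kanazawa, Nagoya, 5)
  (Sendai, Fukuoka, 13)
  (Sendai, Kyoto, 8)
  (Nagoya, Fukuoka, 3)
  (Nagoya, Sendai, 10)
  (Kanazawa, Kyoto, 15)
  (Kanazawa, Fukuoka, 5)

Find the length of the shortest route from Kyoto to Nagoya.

Some routes from Kyoto to Nagoya:
Kyoto -> Fukuoka -> Kanazawa -> Nagoya: 7 + 5 + 5 = 17
Kyoto -> Fukuoka -> Nagoya: 7 + 3 = 10
Kyoto -> Sendai -> Nagoya: 8 + 10 = 18
The minimum is 10.

10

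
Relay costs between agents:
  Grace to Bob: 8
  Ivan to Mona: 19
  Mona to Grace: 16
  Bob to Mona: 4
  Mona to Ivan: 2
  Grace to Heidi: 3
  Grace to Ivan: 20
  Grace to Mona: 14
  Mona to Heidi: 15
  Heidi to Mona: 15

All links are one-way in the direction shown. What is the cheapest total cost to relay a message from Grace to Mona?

12

Candidate routes:
Grace→Mona: 14
Grace→Ivan→Mona: 20 + 19 = 39
Grace→Bob→Mona: 8 + 4 = 12
Grace→Heidi→Mona: 3 + 15 = 18
Best route has total 12.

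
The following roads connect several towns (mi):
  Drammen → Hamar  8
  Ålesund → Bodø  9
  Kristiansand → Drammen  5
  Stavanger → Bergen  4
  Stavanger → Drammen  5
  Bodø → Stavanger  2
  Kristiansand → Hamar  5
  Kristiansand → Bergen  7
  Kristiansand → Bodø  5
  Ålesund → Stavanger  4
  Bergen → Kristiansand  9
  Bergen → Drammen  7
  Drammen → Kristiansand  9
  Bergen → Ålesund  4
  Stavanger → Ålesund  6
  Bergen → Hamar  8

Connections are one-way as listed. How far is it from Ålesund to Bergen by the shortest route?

8

Checking several routes:
Ålesund-Stavanger-Drammen-Kristiansand-Bergen: 4 + 5 + 9 + 7 = 25
Ålesund-Stavanger-Bergen: 4 + 4 = 8
Ålesund-Bodø-Stavanger-Bergen: 9 + 2 + 4 = 15
Shortest: 8 mi.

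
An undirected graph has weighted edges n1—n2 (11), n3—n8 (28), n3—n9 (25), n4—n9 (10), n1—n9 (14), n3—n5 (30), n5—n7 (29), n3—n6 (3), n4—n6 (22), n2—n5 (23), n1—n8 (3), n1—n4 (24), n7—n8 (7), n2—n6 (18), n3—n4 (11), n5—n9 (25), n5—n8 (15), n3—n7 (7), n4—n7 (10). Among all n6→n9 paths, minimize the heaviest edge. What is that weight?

Some routes from n6 to n9:
n6 - n3 - n4 - n9: max(3, 11, 10) = 11
n6 - n3 - n4 - n7 - n8 - n1 - n9: max(3, 11, 10, 7, 3, 14) = 14
n6 - n3 - n7 - n4 - n9: max(3, 7, 10, 10) = 10
n6 - n3 - n7 - n8 - n1 - n9: max(3, 7, 7, 3, 14) = 14
The minimum achievable maximum is 10.

10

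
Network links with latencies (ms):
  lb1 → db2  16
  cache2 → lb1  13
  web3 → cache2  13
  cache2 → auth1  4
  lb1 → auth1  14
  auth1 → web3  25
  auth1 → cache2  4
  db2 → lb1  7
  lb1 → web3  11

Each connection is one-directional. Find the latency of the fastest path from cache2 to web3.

24

Paths from cache2 to web3:
cache2 → auth1 → web3: 4 + 25 = 29
cache2 → lb1 → web3: 13 + 11 = 24
cache2 → lb1 → auth1 → web3: 13 + 14 + 25 = 52
Best route has total 24 ms.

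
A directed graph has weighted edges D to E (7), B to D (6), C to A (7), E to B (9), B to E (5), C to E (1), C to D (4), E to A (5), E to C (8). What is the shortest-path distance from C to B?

10

Routes from C to B:
C-D-E-B: 4 + 7 + 9 = 20
C-E-B: 1 + 9 = 10
The minimum is 10.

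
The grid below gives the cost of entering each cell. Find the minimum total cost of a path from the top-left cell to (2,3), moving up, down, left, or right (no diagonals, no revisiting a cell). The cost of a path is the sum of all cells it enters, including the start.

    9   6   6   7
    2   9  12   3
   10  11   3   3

34

Path [0,0] [0,1] [0,2] [0,3] [1,3] [2,3]: 9 + 6 + 6 + 7 + 3 + 3 = 34.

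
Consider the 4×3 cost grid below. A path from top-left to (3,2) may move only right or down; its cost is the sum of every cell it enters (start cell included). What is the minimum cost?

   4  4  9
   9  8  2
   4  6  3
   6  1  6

Cheapest: [0,0]→[0,1]→[1,1]→[1,2]→[2,2]→[3,2]
  4 + 4 + 8 + 2 + 3 + 6 = 27
(Top row then right column would cost 28.)

27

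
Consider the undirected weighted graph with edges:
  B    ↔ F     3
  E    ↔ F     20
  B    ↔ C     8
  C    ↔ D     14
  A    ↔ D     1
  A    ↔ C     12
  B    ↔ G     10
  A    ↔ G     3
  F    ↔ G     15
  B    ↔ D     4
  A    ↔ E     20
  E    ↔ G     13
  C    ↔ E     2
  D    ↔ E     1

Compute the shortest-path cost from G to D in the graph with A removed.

Checking several routes:
G → E → D: 13 + 1 = 14
G → B → D: 10 + 4 = 14
G → B → C → E → D: 10 + 8 + 2 + 1 = 21
Best route has total 14.

14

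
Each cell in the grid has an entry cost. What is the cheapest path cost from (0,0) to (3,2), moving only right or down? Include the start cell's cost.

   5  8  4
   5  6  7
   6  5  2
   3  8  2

Path r0c0 -> r1c0 -> r1c1 -> r2c1 -> r2c2 -> r3c2: 5 + 5 + 6 + 5 + 2 + 2 = 25.

25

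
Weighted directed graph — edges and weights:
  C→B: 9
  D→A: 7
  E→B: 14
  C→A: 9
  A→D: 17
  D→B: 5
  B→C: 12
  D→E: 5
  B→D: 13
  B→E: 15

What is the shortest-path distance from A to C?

Candidate routes:
A -> D -> E -> B -> C: 17 + 5 + 14 + 12 = 48
A -> D -> B -> C: 17 + 5 + 12 = 34
Shortest: 34.

34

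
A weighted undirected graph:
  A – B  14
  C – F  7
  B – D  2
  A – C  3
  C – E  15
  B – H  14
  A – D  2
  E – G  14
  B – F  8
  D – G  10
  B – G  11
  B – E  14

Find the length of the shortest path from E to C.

15

Checking several routes:
E→C: 15
E→B→D→A→C: 14 + 2 + 2 + 3 = 21
E→G→D→A→C: 14 + 10 + 2 + 3 = 29
Best route has total 15.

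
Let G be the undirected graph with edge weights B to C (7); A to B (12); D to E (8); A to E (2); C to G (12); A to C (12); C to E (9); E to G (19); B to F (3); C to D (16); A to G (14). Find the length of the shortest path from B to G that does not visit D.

19

A few of the B→G routes:
B - A - E - G: 12 + 2 + 19 = 33
B - A - G: 12 + 14 = 26
B - C - G: 7 + 12 = 19
B - C - E - A - G: 7 + 9 + 2 + 14 = 32
B - C - A - G: 7 + 12 + 14 = 33
The minimum is 19.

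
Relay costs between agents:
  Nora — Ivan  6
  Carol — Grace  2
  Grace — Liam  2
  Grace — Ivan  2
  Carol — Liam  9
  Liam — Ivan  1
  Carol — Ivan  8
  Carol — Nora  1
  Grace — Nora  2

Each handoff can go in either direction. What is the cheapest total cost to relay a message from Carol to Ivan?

A few of the Carol→Ivan routes:
Carol → Grace → Liam → Ivan: 2 + 2 + 1 = 5
Carol → Nora → Grace → Liam → Ivan: 1 + 2 + 2 + 1 = 6
Carol → Grace → Ivan: 2 + 2 = 4
Carol → Nora → Ivan: 1 + 6 = 7
Carol → Nora → Grace → Ivan: 1 + 2 + 2 = 5
Carol → Ivan: 8
Shortest: 4.

4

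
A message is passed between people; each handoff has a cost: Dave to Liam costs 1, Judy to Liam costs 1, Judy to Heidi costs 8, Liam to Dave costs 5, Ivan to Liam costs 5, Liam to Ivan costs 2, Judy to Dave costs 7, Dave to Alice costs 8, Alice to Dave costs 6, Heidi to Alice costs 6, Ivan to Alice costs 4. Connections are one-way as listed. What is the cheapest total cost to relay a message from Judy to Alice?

A few of the Judy→Alice routes:
Judy-Dave-Liam-Ivan-Alice: 7 + 1 + 2 + 4 = 14
Judy-Liam-Dave-Alice: 1 + 5 + 8 = 14
Judy-Heidi-Alice: 8 + 6 = 14
Judy-Liam-Ivan-Alice: 1 + 2 + 4 = 7
Shortest: 7.

7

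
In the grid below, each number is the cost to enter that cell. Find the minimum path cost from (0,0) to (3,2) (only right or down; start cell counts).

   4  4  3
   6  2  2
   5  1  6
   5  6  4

Best path: [0,0] -> [0,1] -> [1,1] -> [2,1] -> [2,2] -> [3,2]
Cost: 4 + 4 + 2 + 1 + 6 + 4 = 21
(Top row then right column would cost 23.)

21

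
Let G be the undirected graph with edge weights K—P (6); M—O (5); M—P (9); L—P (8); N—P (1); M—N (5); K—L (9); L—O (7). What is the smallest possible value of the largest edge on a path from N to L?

7

Checking several routes:
N - P - M - O - L: max(1, 9, 5, 7) = 9
N - M - O - L: max(5, 5, 7) = 7
N - M - P - K - L: max(5, 9, 6, 9) = 9
N - P - K - L: max(1, 6, 9) = 9
N - P - L: max(1, 8) = 8
Smallest bottleneck: 7.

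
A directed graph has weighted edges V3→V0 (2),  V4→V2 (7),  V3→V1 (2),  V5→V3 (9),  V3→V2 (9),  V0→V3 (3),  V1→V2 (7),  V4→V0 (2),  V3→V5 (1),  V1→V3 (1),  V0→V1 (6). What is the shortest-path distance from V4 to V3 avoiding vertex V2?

5

Paths from V4 to V3 avoiding V2:
V4→V0→V1→V3: 2 + 6 + 1 = 9
V4→V0→V3: 2 + 3 = 5
The minimum is 5.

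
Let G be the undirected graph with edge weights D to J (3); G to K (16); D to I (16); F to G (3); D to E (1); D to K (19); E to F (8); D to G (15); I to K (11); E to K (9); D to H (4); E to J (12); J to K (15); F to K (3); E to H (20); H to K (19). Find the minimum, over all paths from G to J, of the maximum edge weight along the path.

Checking several routes:
G - D - J: max(15, 3) = 15
G - F - E - D - J: max(3, 8, 1, 3) = 8
G - F - E - J: max(3, 8, 12) = 12
G - F - K - E - D - J: max(3, 3, 9, 1, 3) = 9
G - F - K - E - J: max(3, 3, 9, 12) = 12
Best route has worst link 8.

8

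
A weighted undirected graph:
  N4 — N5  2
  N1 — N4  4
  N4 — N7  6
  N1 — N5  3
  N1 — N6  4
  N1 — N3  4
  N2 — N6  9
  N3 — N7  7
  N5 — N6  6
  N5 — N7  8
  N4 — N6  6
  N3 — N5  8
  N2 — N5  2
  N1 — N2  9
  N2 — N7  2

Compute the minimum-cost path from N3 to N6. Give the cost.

8

Comparing a few candidate routes:
N3 - N5 - N6: 8 + 6 = 14
N3 - N1 - N4 - N6: 4 + 4 + 6 = 14
N3 - N1 - N6: 4 + 4 = 8
N3 - N1 - N5 - N6: 4 + 3 + 6 = 13
N3 - N1 - N5 - N4 - N6: 4 + 3 + 2 + 6 = 15
Shortest: 8.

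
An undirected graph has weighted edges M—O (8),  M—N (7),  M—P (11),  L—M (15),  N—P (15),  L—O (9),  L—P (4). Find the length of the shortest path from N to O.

Checking several routes:
N - M - L - O: 7 + 15 + 9 = 31
N - M - P - L - O: 7 + 11 + 4 + 9 = 31
N - P - L - O: 15 + 4 + 9 = 28
N - M - O: 7 + 8 = 15
Shortest: 15.

15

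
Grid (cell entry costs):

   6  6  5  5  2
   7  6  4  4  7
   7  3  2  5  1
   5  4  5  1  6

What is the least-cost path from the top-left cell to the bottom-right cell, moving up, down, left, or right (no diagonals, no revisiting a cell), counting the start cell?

35

Take (0,0) -> (0,1) -> (0,2) -> (1,2) -> (2,2) -> (2,3) -> (2,4) -> (3,4) for a total of 6 + 6 + 5 + 4 + 2 + 5 + 1 + 6 = 35.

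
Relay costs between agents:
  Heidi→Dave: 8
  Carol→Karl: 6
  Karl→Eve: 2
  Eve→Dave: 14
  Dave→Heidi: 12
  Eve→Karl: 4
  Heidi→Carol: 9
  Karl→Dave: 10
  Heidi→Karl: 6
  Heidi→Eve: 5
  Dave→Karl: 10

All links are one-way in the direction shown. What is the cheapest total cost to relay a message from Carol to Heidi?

Candidate routes:
Carol → Karl → Eve → Dave → Heidi: 6 + 2 + 14 + 12 = 34
Carol → Karl → Dave → Heidi: 6 + 10 + 12 = 28
The minimum is 28.

28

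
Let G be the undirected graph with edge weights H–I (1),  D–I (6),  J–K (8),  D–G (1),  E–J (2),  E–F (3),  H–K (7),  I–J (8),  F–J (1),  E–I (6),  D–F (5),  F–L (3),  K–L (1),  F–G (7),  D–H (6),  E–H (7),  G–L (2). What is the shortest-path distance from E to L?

Some routes from E to L:
E - J - F - L: 2 + 1 + 3 = 6
E - J - F - D - G - L: 2 + 1 + 5 + 1 + 2 = 11
E - F - L: 3 + 3 = 6
E - J - K - L: 2 + 8 + 1 = 11
Shortest: 6.

6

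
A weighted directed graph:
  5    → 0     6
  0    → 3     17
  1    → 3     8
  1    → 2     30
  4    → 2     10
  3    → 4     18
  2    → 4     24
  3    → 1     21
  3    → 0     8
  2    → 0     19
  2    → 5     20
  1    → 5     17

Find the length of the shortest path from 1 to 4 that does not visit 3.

54

Candidate routes:
1→2→4: 30 + 24 = 54
Best route has total 54.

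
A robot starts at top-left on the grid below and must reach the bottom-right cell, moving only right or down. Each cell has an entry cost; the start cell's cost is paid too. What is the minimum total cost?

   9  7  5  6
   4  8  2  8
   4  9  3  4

30

Take (0,0) (0,1) (0,2) (1,2) (2,2) (2,3) for a total of 9 + 7 + 5 + 2 + 3 + 4 = 30.
For comparison, the top-then-right route costs 39.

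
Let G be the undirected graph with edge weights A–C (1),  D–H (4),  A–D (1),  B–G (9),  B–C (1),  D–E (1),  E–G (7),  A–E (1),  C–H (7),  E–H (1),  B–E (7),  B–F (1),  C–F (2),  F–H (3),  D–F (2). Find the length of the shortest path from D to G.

8

Comparing a few candidate routes:
D -> A -> E -> G: 1 + 1 + 7 = 9
D -> F -> B -> G: 2 + 1 + 9 = 12
D -> E -> G: 1 + 7 = 8
D -> H -> E -> G: 4 + 1 + 7 = 12
Best route has total 8.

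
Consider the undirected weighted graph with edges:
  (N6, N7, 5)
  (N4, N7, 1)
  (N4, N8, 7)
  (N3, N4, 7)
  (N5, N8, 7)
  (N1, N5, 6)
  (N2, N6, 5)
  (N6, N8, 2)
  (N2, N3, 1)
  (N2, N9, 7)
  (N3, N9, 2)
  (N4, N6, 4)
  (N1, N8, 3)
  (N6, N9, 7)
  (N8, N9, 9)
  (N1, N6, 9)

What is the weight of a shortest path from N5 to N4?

Checking several routes:
N5-N8-N6-N4: 7 + 2 + 4 = 13
N5-N1-N8-N6-N4: 6 + 3 + 2 + 4 = 15
N5-N8-N4: 7 + 7 = 14
Best route has total 13.

13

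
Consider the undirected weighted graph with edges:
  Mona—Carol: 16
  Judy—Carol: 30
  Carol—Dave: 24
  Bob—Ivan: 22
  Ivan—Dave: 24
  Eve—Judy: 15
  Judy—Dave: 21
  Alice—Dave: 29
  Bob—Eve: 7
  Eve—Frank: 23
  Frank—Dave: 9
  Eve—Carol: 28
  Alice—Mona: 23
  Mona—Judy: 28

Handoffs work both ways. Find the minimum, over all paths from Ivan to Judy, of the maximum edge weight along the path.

22

A few of the Ivan→Judy routes:
Ivan - Dave - Judy: max(24, 21) = 24
Ivan - Bob - Eve - Frank - Dave - Carol - Mona - Judy: max(22, 7, 23, 9, 24, 16, 28) = 28
Ivan - Dave - Frank - Eve - Judy: max(24, 9, 23, 15) = 24
Ivan - Bob - Eve - Judy: max(22, 7, 15) = 22
Ivan - Bob - Eve - Frank - Dave - Judy: max(22, 7, 23, 9, 21) = 23
Ivan - Bob - Eve - Carol - Mona - Judy: max(22, 7, 28, 16, 28) = 28
The minimum achievable maximum is 22.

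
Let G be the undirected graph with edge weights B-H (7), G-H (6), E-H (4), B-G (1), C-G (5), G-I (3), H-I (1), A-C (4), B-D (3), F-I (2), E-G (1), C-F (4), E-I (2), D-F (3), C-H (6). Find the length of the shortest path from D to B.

3

Comparing a few candidate routes:
D → F → I → E → G → B: 3 + 2 + 2 + 1 + 1 = 9
D → B: 3
D → F → I → G → B: 3 + 2 + 3 + 1 = 9
D → F → I → H → E → G → B: 3 + 2 + 1 + 4 + 1 + 1 = 12
Shortest: 3.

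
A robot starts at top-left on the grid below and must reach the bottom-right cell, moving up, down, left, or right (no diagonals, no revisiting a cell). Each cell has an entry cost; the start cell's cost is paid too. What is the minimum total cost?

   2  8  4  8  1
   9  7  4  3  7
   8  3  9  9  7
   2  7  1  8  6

41

One optimal route is r0c0 -> r0c1 -> r0c2 -> r1c2 -> r1c3 -> r1c4 -> r2c4 -> r3c4.
Its cost is 2 + 8 + 4 + 4 + 3 + 7 + 7 + 6 = 41.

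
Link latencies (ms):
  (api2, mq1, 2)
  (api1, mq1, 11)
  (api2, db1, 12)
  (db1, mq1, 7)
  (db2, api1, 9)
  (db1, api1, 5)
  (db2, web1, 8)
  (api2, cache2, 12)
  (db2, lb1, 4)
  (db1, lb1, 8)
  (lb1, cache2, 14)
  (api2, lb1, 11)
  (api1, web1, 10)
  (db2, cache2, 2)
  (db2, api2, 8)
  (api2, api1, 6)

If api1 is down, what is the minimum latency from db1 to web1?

Checking several routes:
db1-lb1-db2-web1: 8 + 4 + 8 = 20
db1-mq1-api2-cache2-db2-web1: 7 + 2 + 12 + 2 + 8 = 31
db1-lb1-cache2-db2-web1: 8 + 14 + 2 + 8 = 32
db1-api2-db2-web1: 12 + 8 + 8 = 28
db1-mq1-api2-db2-web1: 7 + 2 + 8 + 8 = 25
db1-mq1-api2-lb1-db2-web1: 7 + 2 + 11 + 4 + 8 = 32
Best route has total 20 ms.

20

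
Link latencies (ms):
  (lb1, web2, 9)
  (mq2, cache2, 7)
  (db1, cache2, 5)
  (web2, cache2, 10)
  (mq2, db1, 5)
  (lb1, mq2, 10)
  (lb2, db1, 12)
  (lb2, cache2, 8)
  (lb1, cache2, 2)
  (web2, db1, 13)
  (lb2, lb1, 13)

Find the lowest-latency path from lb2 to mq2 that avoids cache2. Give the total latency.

17

Candidate routes:
lb2→lb1→web2→db1→mq2: 13 + 9 + 13 + 5 = 40
lb2→db1→web2→lb1→mq2: 12 + 13 + 9 + 10 = 44
lb2→lb1→mq2: 13 + 10 = 23
lb2→db1→mq2: 12 + 5 = 17
The minimum is 17 ms.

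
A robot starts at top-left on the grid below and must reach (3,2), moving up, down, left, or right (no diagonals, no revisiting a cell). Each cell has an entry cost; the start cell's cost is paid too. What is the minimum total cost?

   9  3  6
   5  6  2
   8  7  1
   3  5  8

29

One optimal route is [0,0] -> [0,1] -> [0,2] -> [1,2] -> [2,2] -> [3,2].
Its cost is 9 + 3 + 6 + 2 + 1 + 8 = 29.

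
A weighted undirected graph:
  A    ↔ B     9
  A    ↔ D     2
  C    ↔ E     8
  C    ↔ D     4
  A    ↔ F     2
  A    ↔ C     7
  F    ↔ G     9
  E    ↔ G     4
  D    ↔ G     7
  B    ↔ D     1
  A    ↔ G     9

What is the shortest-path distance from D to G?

7

Some routes from D to G:
D-B-A-G: 1 + 9 + 9 = 19
D-A-F-G: 2 + 2 + 9 = 13
D-C-E-G: 4 + 8 + 4 = 16
D-G: 7
D-A-G: 2 + 9 = 11
Best route has total 7.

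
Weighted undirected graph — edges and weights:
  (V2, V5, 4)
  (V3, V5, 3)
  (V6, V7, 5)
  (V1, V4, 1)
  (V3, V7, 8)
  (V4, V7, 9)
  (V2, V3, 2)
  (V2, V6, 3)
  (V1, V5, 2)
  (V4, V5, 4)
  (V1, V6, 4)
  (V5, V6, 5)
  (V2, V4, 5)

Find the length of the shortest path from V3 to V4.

6

Checking several routes:
V3 → V5 → V1 → V4: 3 + 2 + 1 = 6
V3 → V2 → V6 → V1 → V4: 2 + 3 + 4 + 1 = 10
V3 → V5 → V4: 3 + 4 = 7
V3 → V2 → V4: 2 + 5 = 7
V3 → V2 → V5 → V1 → V4: 2 + 4 + 2 + 1 = 9
Best route has total 6.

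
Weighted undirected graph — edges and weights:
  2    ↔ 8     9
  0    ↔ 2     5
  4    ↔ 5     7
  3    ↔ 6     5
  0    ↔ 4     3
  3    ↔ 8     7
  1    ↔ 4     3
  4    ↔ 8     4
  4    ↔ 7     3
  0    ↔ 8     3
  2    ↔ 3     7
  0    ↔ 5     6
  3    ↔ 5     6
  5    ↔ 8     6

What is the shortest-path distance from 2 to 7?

A few of the 2→7 routes:
2→8→4→7: 9 + 4 + 3 = 16
2→0→8→4→7: 5 + 3 + 4 + 3 = 15
2→0→4→7: 5 + 3 + 3 = 11
Shortest: 11.

11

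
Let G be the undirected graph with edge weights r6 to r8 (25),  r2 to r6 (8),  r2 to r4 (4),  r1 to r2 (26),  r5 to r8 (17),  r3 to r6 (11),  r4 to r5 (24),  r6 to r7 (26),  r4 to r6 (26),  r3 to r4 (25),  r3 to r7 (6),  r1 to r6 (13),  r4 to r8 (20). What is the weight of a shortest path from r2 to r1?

Comparing a few candidate routes:
r2 → r6 → r1: 8 + 13 = 21
r2 → r1: 26
r2 → r4 → r6 → r1: 4 + 26 + 13 = 43
Best route has total 21.

21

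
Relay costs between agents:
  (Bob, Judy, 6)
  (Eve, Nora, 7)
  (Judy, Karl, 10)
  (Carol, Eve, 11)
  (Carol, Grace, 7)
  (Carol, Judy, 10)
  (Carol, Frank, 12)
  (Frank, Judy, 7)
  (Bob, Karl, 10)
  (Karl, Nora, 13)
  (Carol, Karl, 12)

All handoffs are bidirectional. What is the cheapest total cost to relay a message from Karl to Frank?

17

A few of the Karl→Frank routes:
Karl -> Carol -> Judy -> Frank: 12 + 10 + 7 = 29
Karl -> Carol -> Frank: 12 + 12 = 24
Karl -> Bob -> Judy -> Frank: 10 + 6 + 7 = 23
Karl -> Judy -> Frank: 10 + 7 = 17
Karl -> Judy -> Carol -> Frank: 10 + 10 + 12 = 32
Best route has total 17.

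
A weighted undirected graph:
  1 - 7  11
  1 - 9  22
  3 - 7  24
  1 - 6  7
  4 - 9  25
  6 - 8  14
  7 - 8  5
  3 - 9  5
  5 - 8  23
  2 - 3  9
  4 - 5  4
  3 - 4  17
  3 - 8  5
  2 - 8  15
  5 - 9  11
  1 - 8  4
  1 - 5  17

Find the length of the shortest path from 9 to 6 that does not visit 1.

24

Some routes from 9 to 6 avoiding 1:
9-3-7-8-6: 5 + 24 + 5 + 14 = 48
9-5-8-6: 11 + 23 + 14 = 48
9-5-4-3-8-6: 11 + 4 + 17 + 5 + 14 = 51
9-3-8-6: 5 + 5 + 14 = 24
9-3-2-8-6: 5 + 9 + 15 + 14 = 43
The minimum is 24.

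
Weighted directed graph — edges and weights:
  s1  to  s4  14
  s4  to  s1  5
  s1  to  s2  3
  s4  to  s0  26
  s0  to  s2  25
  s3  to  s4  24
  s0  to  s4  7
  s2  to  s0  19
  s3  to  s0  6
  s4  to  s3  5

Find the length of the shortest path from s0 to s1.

Candidate routes:
s0 - s4 - s1: 7 + 5 = 12
Best route has total 12.

12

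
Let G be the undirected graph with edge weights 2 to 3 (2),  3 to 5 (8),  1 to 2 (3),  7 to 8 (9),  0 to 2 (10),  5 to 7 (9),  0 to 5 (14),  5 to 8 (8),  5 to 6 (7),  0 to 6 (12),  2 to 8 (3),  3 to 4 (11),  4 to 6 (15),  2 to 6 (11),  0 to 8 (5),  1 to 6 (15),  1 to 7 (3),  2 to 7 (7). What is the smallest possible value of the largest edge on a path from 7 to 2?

Some routes from 7 to 2:
7 -> 5 -> 8 -> 2: max(9, 8, 3) = 9
7 -> 2: max(7) = 7
7 -> 5 -> 3 -> 2: max(9, 8, 2) = 9
7 -> 1 -> 2: max(3, 3) = 3
The minimum achievable maximum is 3.

3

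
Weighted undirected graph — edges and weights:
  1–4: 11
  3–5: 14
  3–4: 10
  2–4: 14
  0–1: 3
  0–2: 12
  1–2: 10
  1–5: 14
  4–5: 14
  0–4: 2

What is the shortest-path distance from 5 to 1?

Some routes from 5 to 1:
5-3-4-0-1: 14 + 10 + 2 + 3 = 29
5-3-4-1: 14 + 10 + 11 = 35
5-4-1: 14 + 11 = 25
5-4-0-1: 14 + 2 + 3 = 19
5-1: 14
The minimum is 14.

14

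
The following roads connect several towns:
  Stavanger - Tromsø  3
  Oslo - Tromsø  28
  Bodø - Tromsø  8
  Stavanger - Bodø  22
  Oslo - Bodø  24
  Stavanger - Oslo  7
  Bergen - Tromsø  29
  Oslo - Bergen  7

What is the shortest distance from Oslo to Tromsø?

10

Routes from Oslo to Tromsø:
Oslo-Tromsø: 28
Oslo-Stavanger-Tromsø: 7 + 3 = 10
Oslo-Bodø-Tromsø: 24 + 8 = 32
Oslo-Bergen-Tromsø: 7 + 29 = 36
Oslo-Stavanger-Bodø-Tromsø: 7 + 22 + 8 = 37
Oslo-Bodø-Stavanger-Tromsø: 24 + 22 + 3 = 49
Shortest: 10.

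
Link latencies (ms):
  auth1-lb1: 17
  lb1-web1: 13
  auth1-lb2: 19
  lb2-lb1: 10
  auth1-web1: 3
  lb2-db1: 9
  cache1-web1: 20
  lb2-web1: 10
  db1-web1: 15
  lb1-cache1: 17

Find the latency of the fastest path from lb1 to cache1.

Checking several routes:
lb1 - cache1: 17
lb1 - lb2 - web1 - cache1: 10 + 10 + 20 = 40
lb1 - web1 - cache1: 13 + 20 = 33
The minimum is 17 ms.

17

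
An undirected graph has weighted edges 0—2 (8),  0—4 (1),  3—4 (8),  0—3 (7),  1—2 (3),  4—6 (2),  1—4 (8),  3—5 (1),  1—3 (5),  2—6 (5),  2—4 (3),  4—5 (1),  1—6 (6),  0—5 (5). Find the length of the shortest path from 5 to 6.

A few of the 5→6 routes:
5 -> 3 -> 0 -> 4 -> 6: 1 + 7 + 1 + 2 = 11
5 -> 0 -> 4 -> 6: 5 + 1 + 2 = 8
5 -> 4 -> 2 -> 6: 1 + 3 + 5 = 9
5 -> 3 -> 4 -> 6: 1 + 8 + 2 = 11
5 -> 4 -> 6: 1 + 2 = 3
Best route has total 3.

3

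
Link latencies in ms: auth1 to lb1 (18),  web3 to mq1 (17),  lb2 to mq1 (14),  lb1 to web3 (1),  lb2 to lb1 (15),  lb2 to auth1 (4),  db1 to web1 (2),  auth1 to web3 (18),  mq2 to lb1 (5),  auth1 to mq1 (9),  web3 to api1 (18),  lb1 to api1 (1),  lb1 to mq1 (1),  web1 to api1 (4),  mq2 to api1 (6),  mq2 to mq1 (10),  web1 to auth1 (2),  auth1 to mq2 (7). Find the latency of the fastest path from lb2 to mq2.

Some routes from lb2 to mq2:
lb2 -> auth1 -> web1 -> api1 -> mq2: 4 + 2 + 4 + 6 = 16
lb2 -> auth1 -> mq1 -> lb1 -> mq2: 4 + 9 + 1 + 5 = 19
lb2 -> mq1 -> lb1 -> mq2: 14 + 1 + 5 = 20
lb2 -> auth1 -> mq2: 4 + 7 = 11
lb2 -> auth1 -> web1 -> api1 -> lb1 -> mq2: 4 + 2 + 4 + 1 + 5 = 16
lb2 -> lb1 -> mq2: 15 + 5 = 20
Best route has total 11 ms.

11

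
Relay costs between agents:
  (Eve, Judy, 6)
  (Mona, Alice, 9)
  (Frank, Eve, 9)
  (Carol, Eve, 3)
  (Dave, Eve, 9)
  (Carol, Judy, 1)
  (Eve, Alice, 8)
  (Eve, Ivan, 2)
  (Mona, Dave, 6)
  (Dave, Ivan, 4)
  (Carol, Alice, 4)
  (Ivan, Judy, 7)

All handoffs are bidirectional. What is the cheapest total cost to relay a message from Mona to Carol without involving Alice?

Some routes from Mona to Carol avoiding Alice:
Mona-Dave-Ivan-Eve-Judy-Carol: 6 + 4 + 2 + 6 + 1 = 19
Mona-Dave-Eve-Judy-Carol: 6 + 9 + 6 + 1 = 22
Mona-Dave-Ivan-Eve-Carol: 6 + 4 + 2 + 3 = 15
Mona-Dave-Ivan-Judy-Carol: 6 + 4 + 7 + 1 = 18
Mona-Dave-Eve-Carol: 6 + 9 + 3 = 18
The minimum is 15.

15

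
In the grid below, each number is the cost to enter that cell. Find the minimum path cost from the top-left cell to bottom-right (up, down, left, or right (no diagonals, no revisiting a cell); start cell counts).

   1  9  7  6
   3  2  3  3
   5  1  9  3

Path [0,0]→[1,0]→[1,1]→[1,2]→[1,3]→[2,3]: 1 + 3 + 2 + 3 + 3 + 3 = 15.

15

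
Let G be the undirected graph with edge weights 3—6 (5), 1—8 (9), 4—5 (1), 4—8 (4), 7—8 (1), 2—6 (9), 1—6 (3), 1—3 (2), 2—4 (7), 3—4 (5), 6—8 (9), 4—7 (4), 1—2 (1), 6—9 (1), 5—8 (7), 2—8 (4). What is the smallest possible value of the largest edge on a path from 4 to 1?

Checking several routes:
4-3-1: max(5, 2) = 5
4-8-2-1: max(4, 4, 1) = 4
4-3-6-1: max(5, 5, 3) = 5
4-7-8-2-1: max(4, 1, 4, 1) = 4
The minimum achievable maximum is 4.

4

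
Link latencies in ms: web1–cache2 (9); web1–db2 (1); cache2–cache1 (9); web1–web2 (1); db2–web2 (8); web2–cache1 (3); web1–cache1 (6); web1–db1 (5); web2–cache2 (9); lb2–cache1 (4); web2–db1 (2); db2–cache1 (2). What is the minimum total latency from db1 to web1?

3

Some routes from db1 to web1:
db1 - web2 - cache1 - db2 - web1: 2 + 3 + 2 + 1 = 8
db1 - web2 - web1: 2 + 1 = 3
db1 - web2 - db2 - web1: 2 + 8 + 1 = 11
db1 - web1: 5
The minimum is 3 ms.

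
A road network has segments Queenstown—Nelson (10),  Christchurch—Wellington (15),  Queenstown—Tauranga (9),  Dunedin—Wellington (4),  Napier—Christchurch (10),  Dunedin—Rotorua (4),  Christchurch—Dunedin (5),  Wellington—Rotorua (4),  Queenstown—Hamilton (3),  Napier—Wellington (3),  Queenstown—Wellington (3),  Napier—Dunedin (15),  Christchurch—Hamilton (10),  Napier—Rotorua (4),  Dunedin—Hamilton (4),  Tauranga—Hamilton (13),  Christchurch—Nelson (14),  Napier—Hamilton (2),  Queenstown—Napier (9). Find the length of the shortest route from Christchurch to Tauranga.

Comparing a few candidate routes:
Christchurch - Hamilton - Queenstown - Tauranga: 10 + 3 + 9 = 22
Christchurch - Dunedin - Hamilton - Queenstown - Tauranga: 5 + 4 + 3 + 9 = 21
Christchurch - Napier - Hamilton - Queenstown - Tauranga: 10 + 2 + 3 + 9 = 24
Christchurch - Dunedin - Hamilton - Tauranga: 5 + 4 + 13 = 22
Christchurch - Hamilton - Tauranga: 10 + 13 = 23
Christchurch - Dunedin - Wellington - Queenstown - Tauranga: 5 + 4 + 3 + 9 = 21
The minimum is 21.

21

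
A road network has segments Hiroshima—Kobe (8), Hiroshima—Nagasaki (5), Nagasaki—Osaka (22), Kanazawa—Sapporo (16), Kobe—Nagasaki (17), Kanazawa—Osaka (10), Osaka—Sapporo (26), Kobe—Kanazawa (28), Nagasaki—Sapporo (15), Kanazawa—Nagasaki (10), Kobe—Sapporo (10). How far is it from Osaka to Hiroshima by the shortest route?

Checking several routes:
Osaka -> Kanazawa -> Nagasaki -> Kobe -> Hiroshima: 10 + 10 + 17 + 8 = 45
Osaka -> Nagasaki -> Hiroshima: 22 + 5 = 27
Osaka -> Kanazawa -> Kobe -> Hiroshima: 10 + 28 + 8 = 46
Osaka -> Sapporo -> Kobe -> Hiroshima: 26 + 10 + 8 = 44
Osaka -> Kanazawa -> Sapporo -> Kobe -> Hiroshima: 10 + 16 + 10 + 8 = 44
Osaka -> Kanazawa -> Nagasaki -> Hiroshima: 10 + 10 + 5 = 25
Best route has total 25 km.

25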